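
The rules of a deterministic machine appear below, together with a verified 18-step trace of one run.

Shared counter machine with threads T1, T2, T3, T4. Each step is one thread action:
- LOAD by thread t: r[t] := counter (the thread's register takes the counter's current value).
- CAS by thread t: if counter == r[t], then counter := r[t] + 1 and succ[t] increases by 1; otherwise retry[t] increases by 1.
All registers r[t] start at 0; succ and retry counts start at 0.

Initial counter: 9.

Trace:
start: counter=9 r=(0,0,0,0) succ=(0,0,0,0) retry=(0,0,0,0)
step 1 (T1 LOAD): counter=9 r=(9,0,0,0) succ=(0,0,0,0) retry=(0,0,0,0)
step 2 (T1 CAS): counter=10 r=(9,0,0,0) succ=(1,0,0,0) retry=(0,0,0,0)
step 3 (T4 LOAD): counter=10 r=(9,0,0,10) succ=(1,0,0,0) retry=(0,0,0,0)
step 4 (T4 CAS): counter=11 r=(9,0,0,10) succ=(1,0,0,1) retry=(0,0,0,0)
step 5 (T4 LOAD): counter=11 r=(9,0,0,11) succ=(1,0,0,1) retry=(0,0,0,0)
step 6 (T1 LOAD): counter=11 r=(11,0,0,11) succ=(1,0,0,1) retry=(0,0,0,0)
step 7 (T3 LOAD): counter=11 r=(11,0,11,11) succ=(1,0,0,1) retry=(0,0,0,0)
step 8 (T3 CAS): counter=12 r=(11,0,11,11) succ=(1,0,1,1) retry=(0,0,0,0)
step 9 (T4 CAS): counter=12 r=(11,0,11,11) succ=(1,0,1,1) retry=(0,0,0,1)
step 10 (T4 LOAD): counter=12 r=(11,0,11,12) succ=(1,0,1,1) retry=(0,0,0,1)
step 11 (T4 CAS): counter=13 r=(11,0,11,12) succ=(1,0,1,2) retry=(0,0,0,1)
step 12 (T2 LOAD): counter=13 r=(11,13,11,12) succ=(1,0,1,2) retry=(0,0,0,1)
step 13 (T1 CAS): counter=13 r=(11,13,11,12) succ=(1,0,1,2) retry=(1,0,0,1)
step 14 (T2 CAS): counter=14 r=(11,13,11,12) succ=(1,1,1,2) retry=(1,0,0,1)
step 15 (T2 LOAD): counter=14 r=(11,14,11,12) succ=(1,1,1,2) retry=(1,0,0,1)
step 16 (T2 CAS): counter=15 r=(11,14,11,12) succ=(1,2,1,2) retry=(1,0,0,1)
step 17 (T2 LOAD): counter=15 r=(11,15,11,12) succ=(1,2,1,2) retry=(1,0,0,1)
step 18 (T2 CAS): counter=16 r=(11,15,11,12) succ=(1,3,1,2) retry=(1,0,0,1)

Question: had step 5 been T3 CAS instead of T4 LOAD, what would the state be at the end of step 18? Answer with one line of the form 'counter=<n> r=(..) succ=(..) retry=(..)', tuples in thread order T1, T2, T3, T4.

(re-executing from step 5 with the substitution; state before step 5: counter=11 r=(9,0,0,10) succ=(1,0,0,1) retry=(0,0,0,0))
step 5 (T3 CAS): counter=11 r=(9,0,0,10) succ=(1,0,0,1) retry=(0,0,1,0)
step 6 (T1 LOAD): counter=11 r=(11,0,0,10) succ=(1,0,0,1) retry=(0,0,1,0)
step 7 (T3 LOAD): counter=11 r=(11,0,11,10) succ=(1,0,0,1) retry=(0,0,1,0)
step 8 (T3 CAS): counter=12 r=(11,0,11,10) succ=(1,0,1,1) retry=(0,0,1,0)
step 9 (T4 CAS): counter=12 r=(11,0,11,10) succ=(1,0,1,1) retry=(0,0,1,1)
step 10 (T4 LOAD): counter=12 r=(11,0,11,12) succ=(1,0,1,1) retry=(0,0,1,1)
step 11 (T4 CAS): counter=13 r=(11,0,11,12) succ=(1,0,1,2) retry=(0,0,1,1)
step 12 (T2 LOAD): counter=13 r=(11,13,11,12) succ=(1,0,1,2) retry=(0,0,1,1)
step 13 (T1 CAS): counter=13 r=(11,13,11,12) succ=(1,0,1,2) retry=(1,0,1,1)
step 14 (T2 CAS): counter=14 r=(11,13,11,12) succ=(1,1,1,2) retry=(1,0,1,1)
step 15 (T2 LOAD): counter=14 r=(11,14,11,12) succ=(1,1,1,2) retry=(1,0,1,1)
step 16 (T2 CAS): counter=15 r=(11,14,11,12) succ=(1,2,1,2) retry=(1,0,1,1)
step 17 (T2 LOAD): counter=15 r=(11,15,11,12) succ=(1,2,1,2) retry=(1,0,1,1)
step 18 (T2 CAS): counter=16 r=(11,15,11,12) succ=(1,3,1,2) retry=(1,0,1,1)

counter=16 r=(11,15,11,12) succ=(1,3,1,2) retry=(1,0,1,1)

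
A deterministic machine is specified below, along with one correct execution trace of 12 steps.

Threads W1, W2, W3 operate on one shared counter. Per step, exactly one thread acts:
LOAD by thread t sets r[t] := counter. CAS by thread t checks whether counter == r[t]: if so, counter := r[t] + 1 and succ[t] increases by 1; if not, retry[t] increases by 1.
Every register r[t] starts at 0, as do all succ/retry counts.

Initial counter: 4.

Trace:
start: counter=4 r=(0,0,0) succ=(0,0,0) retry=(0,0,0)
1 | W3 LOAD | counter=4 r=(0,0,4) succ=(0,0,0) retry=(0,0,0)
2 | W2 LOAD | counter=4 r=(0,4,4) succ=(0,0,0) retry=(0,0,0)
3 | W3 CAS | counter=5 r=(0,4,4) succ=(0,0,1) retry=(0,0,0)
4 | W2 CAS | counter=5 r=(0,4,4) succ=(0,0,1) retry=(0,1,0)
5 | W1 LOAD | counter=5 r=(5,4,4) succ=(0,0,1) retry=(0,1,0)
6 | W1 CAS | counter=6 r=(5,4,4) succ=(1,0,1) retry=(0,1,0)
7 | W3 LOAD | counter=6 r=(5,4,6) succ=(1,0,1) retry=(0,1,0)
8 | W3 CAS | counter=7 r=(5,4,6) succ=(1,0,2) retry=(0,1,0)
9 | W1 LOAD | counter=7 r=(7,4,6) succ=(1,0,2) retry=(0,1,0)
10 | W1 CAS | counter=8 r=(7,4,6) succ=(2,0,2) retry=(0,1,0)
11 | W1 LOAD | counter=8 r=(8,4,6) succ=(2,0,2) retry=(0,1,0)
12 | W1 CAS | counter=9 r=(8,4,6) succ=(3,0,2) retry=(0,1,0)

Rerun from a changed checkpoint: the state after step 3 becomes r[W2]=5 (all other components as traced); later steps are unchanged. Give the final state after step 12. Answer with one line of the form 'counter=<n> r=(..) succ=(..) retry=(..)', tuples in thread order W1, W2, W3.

state after step 3 := counter=5 r=(0,5,4) succ=(0,0,1) retry=(0,0,0)
4 | W2 CAS | counter=6 r=(0,5,4) succ=(0,1,1) retry=(0,0,0)
5 | W1 LOAD | counter=6 r=(6,5,4) succ=(0,1,1) retry=(0,0,0)
6 | W1 CAS | counter=7 r=(6,5,4) succ=(1,1,1) retry=(0,0,0)
7 | W3 LOAD | counter=7 r=(6,5,7) succ=(1,1,1) retry=(0,0,0)
8 | W3 CAS | counter=8 r=(6,5,7) succ=(1,1,2) retry=(0,0,0)
9 | W1 LOAD | counter=8 r=(8,5,7) succ=(1,1,2) retry=(0,0,0)
10 | W1 CAS | counter=9 r=(8,5,7) succ=(2,1,2) retry=(0,0,0)
11 | W1 LOAD | counter=9 r=(9,5,7) succ=(2,1,2) retry=(0,0,0)
12 | W1 CAS | counter=10 r=(9,5,7) succ=(3,1,2) retry=(0,0,0)

counter=10 r=(9,5,7) succ=(3,1,2) retry=(0,0,0)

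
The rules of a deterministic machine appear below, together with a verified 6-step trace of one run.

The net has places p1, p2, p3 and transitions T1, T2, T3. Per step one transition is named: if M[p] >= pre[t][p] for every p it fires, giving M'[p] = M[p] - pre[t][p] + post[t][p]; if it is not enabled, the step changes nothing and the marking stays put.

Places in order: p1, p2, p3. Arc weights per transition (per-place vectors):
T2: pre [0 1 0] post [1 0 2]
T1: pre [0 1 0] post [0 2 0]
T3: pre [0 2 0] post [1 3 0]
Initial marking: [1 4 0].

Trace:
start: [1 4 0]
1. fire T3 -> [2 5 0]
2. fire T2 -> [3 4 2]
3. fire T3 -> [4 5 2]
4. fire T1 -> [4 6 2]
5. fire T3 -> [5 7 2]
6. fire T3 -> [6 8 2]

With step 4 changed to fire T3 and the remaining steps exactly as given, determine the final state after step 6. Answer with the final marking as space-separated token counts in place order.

7 8 2

(re-executing from step 4 with the substitution; state before step 4: [4 5 2])
4. fire T3 -> [5 6 2]
5. fire T3 -> [6 7 2]
6. fire T3 -> [7 8 2]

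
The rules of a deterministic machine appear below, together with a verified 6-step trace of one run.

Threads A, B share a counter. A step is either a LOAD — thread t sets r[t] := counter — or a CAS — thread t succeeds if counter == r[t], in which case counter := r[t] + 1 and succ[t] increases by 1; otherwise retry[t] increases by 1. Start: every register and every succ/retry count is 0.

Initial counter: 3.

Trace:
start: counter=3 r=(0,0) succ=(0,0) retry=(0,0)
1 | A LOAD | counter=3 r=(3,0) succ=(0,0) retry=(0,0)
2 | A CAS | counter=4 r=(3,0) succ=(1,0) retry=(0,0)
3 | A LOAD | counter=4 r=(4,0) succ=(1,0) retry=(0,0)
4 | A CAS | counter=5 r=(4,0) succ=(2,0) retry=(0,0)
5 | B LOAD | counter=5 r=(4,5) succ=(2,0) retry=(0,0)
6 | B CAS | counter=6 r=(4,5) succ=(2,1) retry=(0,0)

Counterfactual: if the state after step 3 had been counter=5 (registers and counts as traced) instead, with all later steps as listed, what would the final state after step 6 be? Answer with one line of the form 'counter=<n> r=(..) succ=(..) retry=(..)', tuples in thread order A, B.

state after step 3 := counter=5 r=(4,0) succ=(1,0) retry=(0,0)
4 | A CAS | counter=5 r=(4,0) succ=(1,0) retry=(1,0)
5 | B LOAD | counter=5 r=(4,5) succ=(1,0) retry=(1,0)
6 | B CAS | counter=6 r=(4,5) succ=(1,1) retry=(1,0)

counter=6 r=(4,5) succ=(1,1) retry=(1,0)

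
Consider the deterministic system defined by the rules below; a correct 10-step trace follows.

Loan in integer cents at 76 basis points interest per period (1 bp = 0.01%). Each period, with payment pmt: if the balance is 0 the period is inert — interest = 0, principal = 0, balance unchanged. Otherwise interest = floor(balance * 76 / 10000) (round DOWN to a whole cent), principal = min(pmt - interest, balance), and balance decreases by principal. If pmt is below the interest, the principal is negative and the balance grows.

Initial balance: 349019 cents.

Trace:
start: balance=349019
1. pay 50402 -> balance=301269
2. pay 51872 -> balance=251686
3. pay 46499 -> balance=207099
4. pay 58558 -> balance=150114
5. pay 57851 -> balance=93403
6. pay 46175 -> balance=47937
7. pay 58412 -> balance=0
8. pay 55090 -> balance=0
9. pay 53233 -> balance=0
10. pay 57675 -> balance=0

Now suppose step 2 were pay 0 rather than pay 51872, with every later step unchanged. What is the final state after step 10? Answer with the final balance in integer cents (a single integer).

0

(re-executing from step 2 with the substitution; state before step 2: balance=301269)
2. pay 0 -> balance=303558
3. pay 46499 -> balance=259366
4. pay 58558 -> balance=202779
5. pay 57851 -> balance=146469
6. pay 46175 -> balance=101407
7. pay 58412 -> balance=43765
8. pay 55090 -> balance=0
9. pay 53233 -> balance=0
10. pay 57675 -> balance=0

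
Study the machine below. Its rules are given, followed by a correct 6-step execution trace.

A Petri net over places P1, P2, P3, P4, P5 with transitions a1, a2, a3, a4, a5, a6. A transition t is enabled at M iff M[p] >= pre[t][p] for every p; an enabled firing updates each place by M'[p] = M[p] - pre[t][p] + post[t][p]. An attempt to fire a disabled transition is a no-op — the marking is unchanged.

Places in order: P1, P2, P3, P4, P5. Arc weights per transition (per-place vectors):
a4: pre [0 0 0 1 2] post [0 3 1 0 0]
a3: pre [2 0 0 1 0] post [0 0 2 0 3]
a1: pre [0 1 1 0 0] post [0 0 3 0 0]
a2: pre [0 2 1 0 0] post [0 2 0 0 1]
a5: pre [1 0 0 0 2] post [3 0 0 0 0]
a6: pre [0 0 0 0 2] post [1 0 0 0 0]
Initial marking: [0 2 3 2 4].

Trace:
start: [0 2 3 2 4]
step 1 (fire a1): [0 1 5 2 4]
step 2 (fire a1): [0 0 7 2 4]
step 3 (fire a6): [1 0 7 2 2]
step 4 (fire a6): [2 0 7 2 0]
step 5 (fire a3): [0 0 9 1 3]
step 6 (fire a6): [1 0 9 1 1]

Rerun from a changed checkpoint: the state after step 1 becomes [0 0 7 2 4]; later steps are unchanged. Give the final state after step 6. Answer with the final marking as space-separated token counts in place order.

state after step 1 := [0 0 7 2 4]
step 2 (fire a1): [0 0 7 2 4]
step 3 (fire a6): [1 0 7 2 2]
step 4 (fire a6): [2 0 7 2 0]
step 5 (fire a3): [0 0 9 1 3]
step 6 (fire a6): [1 0 9 1 1]

1 0 9 1 1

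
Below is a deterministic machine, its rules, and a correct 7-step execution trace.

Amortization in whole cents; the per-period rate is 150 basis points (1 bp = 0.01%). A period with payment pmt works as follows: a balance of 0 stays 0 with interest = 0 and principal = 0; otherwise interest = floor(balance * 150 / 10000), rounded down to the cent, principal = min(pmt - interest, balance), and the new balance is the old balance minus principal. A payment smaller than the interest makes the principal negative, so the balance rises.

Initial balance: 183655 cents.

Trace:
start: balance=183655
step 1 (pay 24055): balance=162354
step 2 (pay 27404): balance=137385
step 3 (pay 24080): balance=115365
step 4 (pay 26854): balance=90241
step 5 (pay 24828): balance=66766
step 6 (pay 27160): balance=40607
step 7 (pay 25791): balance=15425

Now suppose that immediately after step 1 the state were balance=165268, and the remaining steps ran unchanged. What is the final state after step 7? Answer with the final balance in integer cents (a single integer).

18612

state after step 1 := balance=165268
step 2 (pay 27404): balance=140343
step 3 (pay 24080): balance=118368
step 4 (pay 26854): balance=93289
step 5 (pay 24828): balance=69860
step 6 (pay 27160): balance=43747
step 7 (pay 25791): balance=18612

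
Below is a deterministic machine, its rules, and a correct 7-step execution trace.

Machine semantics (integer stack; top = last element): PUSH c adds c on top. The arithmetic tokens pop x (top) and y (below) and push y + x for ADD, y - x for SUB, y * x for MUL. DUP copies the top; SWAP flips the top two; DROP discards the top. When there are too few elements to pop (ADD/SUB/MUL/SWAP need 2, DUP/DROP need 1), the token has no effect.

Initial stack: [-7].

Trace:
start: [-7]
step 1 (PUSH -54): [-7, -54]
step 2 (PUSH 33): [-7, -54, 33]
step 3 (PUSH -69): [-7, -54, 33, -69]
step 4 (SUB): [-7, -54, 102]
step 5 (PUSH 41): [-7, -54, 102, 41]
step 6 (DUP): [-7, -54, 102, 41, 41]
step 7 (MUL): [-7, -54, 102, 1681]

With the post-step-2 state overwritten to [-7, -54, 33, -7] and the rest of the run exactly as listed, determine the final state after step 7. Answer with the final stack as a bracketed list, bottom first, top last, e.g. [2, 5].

state after step 2 := [-7, -54, 33, -7]
step 3 (PUSH -69): [-7, -54, 33, -7, -69]
step 4 (SUB): [-7, -54, 33, 62]
step 5 (PUSH 41): [-7, -54, 33, 62, 41]
step 6 (DUP): [-7, -54, 33, 62, 41, 41]
step 7 (MUL): [-7, -54, 33, 62, 1681]

[-7, -54, 33, 62, 1681]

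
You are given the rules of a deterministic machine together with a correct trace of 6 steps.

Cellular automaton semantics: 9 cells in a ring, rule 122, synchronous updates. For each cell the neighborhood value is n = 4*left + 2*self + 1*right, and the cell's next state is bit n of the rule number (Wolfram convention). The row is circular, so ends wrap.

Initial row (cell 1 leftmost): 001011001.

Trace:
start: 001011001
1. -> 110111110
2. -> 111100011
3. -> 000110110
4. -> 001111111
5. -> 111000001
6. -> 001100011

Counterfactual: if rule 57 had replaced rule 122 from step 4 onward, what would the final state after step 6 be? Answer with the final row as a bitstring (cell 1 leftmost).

(re-executing steps 4..6 under rule 57; state before step 4: 000110110)
4. -> 110101101
5. -> 001011011
6. -> 100110110

100110110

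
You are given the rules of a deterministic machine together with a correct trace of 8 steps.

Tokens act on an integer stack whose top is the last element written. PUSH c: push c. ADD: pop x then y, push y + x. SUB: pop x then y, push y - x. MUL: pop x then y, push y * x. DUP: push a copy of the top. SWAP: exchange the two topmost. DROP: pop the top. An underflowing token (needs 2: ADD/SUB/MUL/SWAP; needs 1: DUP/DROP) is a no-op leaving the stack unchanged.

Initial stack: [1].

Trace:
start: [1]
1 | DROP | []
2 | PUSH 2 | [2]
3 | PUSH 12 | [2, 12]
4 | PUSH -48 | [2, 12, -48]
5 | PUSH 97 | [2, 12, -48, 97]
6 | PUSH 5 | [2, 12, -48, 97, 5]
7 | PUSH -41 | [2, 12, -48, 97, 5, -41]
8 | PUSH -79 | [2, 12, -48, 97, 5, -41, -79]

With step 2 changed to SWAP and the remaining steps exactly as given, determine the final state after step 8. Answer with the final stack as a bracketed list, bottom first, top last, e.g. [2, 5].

[12, -48, 97, 5, -41, -79]

(re-executing from step 2 with the substitution; state before step 2: [])
2 | SWAP | []
3 | PUSH 12 | [12]
4 | PUSH -48 | [12, -48]
5 | PUSH 97 | [12, -48, 97]
6 | PUSH 5 | [12, -48, 97, 5]
7 | PUSH -41 | [12, -48, 97, 5, -41]
8 | PUSH -79 | [12, -48, 97, 5, -41, -79]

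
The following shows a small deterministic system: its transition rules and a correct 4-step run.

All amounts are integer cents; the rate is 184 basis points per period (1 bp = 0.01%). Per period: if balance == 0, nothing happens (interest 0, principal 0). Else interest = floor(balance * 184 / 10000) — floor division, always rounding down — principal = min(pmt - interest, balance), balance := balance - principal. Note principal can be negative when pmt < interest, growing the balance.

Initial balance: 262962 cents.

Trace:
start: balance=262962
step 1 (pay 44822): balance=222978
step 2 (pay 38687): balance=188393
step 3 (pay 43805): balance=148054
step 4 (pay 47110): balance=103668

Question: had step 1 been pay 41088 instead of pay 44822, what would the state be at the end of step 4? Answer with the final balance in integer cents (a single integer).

107612

(re-executing from step 1 with the substitution; state before step 1: balance=262962)
step 1 (pay 41088): balance=226712
step 2 (pay 38687): balance=192196
step 3 (pay 43805): balance=151927
step 4 (pay 47110): balance=107612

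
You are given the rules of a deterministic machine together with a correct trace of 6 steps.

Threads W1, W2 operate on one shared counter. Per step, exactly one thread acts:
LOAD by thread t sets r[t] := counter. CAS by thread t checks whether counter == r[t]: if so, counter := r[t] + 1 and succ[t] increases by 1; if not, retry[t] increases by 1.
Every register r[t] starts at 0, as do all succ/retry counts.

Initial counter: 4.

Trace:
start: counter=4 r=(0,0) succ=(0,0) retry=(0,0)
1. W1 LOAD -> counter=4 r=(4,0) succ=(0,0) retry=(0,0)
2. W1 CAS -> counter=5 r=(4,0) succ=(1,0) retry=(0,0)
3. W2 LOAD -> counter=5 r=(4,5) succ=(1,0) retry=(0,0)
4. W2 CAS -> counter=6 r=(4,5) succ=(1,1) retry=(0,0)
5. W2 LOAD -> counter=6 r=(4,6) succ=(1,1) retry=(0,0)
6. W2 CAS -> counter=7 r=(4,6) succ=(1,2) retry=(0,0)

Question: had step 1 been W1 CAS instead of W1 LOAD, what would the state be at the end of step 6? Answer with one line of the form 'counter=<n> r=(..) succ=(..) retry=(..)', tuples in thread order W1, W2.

(re-executing from step 1 with the substitution; state before step 1: counter=4 r=(0,0) succ=(0,0) retry=(0,0))
1. W1 CAS -> counter=4 r=(0,0) succ=(0,0) retry=(1,0)
2. W1 CAS -> counter=4 r=(0,0) succ=(0,0) retry=(2,0)
3. W2 LOAD -> counter=4 r=(0,4) succ=(0,0) retry=(2,0)
4. W2 CAS -> counter=5 r=(0,4) succ=(0,1) retry=(2,0)
5. W2 LOAD -> counter=5 r=(0,5) succ=(0,1) retry=(2,0)
6. W2 CAS -> counter=6 r=(0,5) succ=(0,2) retry=(2,0)

counter=6 r=(0,5) succ=(0,2) retry=(2,0)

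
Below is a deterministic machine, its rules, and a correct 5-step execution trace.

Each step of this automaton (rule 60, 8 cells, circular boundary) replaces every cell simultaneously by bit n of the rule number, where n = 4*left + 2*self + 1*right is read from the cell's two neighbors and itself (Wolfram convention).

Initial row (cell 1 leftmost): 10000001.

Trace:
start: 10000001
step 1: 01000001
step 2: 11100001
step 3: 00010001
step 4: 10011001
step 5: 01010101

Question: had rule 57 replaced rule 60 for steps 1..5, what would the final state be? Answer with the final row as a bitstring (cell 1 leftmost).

11010010

(re-executing steps 1..5 under rule 57; state before step 1: 10000001)
step 1: 01111101
step 2: 11000010
step 3: 10111001
step 4: 01100101
step 5: 11010010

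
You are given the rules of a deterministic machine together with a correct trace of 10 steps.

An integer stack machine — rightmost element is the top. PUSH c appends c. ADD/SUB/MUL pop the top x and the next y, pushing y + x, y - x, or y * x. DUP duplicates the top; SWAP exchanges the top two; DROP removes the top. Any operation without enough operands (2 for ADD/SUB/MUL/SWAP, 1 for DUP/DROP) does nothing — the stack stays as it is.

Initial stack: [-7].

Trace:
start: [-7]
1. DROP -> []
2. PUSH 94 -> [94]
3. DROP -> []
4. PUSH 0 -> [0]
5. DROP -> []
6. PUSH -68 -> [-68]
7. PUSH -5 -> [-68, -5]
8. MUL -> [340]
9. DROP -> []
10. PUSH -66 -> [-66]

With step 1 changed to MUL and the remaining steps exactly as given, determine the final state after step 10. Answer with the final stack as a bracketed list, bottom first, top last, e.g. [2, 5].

[-7, -66]

(re-executing from step 1 with the substitution; state before step 1: [-7])
1. MUL -> [-7]
2. PUSH 94 -> [-7, 94]
3. DROP -> [-7]
4. PUSH 0 -> [-7, 0]
5. DROP -> [-7]
6. PUSH -68 -> [-7, -68]
7. PUSH -5 -> [-7, -68, -5]
8. MUL -> [-7, 340]
9. DROP -> [-7]
10. PUSH -66 -> [-7, -66]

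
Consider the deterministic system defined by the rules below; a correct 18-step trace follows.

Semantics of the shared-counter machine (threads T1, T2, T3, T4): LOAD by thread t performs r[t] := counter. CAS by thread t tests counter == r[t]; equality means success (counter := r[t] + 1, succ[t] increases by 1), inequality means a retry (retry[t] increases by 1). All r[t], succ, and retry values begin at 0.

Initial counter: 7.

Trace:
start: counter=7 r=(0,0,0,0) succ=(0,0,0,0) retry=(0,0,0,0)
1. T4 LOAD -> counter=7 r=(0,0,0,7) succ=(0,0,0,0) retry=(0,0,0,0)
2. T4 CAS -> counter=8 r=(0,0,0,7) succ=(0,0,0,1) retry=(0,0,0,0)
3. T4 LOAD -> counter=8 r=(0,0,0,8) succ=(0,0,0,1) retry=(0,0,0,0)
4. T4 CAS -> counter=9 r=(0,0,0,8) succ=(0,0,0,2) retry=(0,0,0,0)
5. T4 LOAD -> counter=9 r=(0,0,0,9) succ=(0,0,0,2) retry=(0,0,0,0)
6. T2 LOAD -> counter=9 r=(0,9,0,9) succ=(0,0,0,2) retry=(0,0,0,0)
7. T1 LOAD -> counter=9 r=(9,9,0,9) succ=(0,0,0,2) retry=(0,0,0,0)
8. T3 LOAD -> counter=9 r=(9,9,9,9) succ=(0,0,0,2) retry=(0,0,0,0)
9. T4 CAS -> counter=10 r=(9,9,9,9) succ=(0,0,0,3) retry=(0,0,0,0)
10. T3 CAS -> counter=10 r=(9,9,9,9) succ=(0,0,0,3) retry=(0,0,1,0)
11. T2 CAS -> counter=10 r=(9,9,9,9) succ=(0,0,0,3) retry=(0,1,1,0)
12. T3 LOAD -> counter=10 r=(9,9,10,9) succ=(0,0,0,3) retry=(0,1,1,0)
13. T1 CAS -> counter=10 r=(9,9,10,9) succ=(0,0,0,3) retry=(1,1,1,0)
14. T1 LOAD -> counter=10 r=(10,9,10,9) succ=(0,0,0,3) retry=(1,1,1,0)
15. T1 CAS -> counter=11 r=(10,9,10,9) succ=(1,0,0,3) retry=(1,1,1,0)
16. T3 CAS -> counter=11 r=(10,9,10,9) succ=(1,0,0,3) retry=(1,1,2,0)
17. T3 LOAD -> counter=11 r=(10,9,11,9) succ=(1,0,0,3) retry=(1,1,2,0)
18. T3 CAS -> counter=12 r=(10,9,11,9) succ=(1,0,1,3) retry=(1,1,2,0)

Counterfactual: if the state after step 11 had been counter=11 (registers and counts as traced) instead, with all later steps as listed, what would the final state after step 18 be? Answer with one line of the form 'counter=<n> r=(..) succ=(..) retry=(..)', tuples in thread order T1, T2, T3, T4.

state after step 11 := counter=11 r=(9,9,9,9) succ=(0,0,0,3) retry=(0,1,1,0)
12. T3 LOAD -> counter=11 r=(9,9,11,9) succ=(0,0,0,3) retry=(0,1,1,0)
13. T1 CAS -> counter=11 r=(9,9,11,9) succ=(0,0,0,3) retry=(1,1,1,0)
14. T1 LOAD -> counter=11 r=(11,9,11,9) succ=(0,0,0,3) retry=(1,1,1,0)
15. T1 CAS -> counter=12 r=(11,9,11,9) succ=(1,0,0,3) retry=(1,1,1,0)
16. T3 CAS -> counter=12 r=(11,9,11,9) succ=(1,0,0,3) retry=(1,1,2,0)
17. T3 LOAD -> counter=12 r=(11,9,12,9) succ=(1,0,0,3) retry=(1,1,2,0)
18. T3 CAS -> counter=13 r=(11,9,12,9) succ=(1,0,1,3) retry=(1,1,2,0)

counter=13 r=(11,9,12,9) succ=(1,0,1,3) retry=(1,1,2,0)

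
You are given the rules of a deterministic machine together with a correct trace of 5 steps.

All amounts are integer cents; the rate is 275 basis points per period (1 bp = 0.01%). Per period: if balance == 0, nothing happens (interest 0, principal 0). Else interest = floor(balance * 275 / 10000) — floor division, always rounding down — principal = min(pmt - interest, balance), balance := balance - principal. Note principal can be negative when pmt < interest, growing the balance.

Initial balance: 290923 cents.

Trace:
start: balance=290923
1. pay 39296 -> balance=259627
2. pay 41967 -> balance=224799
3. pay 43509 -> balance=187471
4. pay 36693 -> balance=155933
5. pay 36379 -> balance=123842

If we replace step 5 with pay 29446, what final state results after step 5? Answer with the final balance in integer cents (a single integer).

130775

(re-executing from step 5 with the substitution; state before step 5: balance=155933)
5. pay 29446 -> balance=130775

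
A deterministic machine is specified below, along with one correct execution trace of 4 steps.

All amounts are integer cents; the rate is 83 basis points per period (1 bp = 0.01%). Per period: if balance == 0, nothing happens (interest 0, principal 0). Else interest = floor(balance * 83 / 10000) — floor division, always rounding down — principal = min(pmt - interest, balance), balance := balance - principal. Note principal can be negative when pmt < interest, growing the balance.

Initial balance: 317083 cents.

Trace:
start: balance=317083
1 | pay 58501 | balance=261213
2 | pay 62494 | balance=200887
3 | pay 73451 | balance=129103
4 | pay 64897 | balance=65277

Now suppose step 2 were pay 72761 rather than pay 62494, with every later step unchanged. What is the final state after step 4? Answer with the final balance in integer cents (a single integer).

(re-executing from step 2 with the substitution; state before step 2: balance=261213)
2 | pay 72761 | balance=190620
3 | pay 73451 | balance=118751
4 | pay 64897 | balance=54839

54839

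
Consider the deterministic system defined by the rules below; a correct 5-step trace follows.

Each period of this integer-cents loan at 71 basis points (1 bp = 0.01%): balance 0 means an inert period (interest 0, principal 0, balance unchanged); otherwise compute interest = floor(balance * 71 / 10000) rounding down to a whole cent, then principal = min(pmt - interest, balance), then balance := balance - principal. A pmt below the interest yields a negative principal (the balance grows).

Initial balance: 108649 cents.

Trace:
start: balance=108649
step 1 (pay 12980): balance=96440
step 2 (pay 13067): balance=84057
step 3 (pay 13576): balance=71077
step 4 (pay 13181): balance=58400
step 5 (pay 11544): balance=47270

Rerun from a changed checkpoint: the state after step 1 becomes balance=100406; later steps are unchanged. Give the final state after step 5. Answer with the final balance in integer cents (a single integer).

state after step 1 := balance=100406
step 2 (pay 13067): balance=88051
step 3 (pay 13576): balance=75100
step 4 (pay 13181): balance=62452
step 5 (pay 11544): balance=51351

51351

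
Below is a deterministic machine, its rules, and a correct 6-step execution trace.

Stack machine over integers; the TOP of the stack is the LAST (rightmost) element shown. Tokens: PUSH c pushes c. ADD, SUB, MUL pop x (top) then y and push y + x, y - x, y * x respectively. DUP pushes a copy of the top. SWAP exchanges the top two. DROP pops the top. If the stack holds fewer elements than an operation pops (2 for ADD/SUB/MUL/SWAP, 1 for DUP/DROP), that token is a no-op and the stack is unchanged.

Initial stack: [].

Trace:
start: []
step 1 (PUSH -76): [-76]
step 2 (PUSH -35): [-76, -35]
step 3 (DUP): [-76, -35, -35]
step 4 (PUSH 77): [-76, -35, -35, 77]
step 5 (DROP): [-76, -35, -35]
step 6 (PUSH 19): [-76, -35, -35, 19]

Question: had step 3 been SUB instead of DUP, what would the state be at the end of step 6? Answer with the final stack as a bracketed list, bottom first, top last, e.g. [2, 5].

(re-executing from step 3 with the substitution; state before step 3: [-76, -35])
step 3 (SUB): [-41]
step 4 (PUSH 77): [-41, 77]
step 5 (DROP): [-41]
step 6 (PUSH 19): [-41, 19]

[-41, 19]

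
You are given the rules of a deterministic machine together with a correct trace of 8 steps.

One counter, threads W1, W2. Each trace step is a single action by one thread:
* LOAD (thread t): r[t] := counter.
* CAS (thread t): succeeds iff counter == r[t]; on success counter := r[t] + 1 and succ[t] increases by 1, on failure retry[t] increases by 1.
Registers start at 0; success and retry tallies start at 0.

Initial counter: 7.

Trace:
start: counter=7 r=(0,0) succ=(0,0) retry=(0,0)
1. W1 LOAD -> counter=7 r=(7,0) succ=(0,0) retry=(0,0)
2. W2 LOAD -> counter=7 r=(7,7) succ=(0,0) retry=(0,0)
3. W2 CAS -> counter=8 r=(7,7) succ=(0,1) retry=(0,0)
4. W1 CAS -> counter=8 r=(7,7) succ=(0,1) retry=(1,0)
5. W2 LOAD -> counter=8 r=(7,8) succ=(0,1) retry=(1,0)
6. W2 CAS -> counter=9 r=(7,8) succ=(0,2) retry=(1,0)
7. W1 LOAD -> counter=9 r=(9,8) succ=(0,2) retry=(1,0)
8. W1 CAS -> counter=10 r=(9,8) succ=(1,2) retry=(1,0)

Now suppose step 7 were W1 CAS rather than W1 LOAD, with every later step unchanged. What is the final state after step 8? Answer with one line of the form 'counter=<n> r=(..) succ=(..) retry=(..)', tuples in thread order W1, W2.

counter=9 r=(7,8) succ=(0,2) retry=(3,0)

(re-executing from step 7 with the substitution; state before step 7: counter=9 r=(7,8) succ=(0,2) retry=(1,0))
7. W1 CAS -> counter=9 r=(7,8) succ=(0,2) retry=(2,0)
8. W1 CAS -> counter=9 r=(7,8) succ=(0,2) retry=(3,0)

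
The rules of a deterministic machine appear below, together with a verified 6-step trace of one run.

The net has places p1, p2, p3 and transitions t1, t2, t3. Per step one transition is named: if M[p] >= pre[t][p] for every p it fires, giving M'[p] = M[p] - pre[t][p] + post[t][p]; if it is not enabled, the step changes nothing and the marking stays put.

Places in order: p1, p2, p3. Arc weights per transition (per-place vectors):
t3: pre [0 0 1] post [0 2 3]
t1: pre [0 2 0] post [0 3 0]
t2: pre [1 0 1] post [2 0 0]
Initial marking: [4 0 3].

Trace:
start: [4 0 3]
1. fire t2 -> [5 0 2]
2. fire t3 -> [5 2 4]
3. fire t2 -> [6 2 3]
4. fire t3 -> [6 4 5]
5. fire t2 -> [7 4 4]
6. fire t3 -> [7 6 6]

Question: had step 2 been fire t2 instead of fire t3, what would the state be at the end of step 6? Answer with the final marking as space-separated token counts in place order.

7 0 0

(re-executing from step 2 with the substitution; state before step 2: [5 0 2])
2. fire t2 -> [6 0 1]
3. fire t2 -> [7 0 0]
4. fire t3 -> [7 0 0]
5. fire t2 -> [7 0 0]
6. fire t3 -> [7 0 0]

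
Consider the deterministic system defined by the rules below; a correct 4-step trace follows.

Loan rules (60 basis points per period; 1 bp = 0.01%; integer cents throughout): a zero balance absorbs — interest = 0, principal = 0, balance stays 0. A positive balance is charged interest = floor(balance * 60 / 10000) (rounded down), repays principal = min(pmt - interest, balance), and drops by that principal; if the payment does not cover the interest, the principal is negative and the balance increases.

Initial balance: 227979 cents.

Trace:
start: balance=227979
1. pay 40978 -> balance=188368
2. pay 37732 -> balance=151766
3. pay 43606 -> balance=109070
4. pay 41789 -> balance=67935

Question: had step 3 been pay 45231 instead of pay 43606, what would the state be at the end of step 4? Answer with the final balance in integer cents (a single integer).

66300

(re-executing from step 3 with the substitution; state before step 3: balance=151766)
3. pay 45231 -> balance=107445
4. pay 41789 -> balance=66300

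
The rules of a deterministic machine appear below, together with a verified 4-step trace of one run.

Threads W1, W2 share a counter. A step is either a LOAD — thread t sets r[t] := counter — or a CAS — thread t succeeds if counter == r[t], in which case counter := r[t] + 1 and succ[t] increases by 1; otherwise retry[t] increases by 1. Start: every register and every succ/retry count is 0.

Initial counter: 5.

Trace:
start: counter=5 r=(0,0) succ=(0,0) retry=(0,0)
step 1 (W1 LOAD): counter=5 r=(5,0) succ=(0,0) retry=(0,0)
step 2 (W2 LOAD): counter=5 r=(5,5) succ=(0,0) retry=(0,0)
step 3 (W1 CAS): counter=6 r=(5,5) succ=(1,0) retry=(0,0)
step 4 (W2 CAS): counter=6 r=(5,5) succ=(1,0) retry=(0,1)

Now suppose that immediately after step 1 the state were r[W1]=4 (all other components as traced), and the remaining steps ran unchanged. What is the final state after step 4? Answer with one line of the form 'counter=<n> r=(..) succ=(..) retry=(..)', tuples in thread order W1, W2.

state after step 1 := counter=5 r=(4,0) succ=(0,0) retry=(0,0)
step 2 (W2 LOAD): counter=5 r=(4,5) succ=(0,0) retry=(0,0)
step 3 (W1 CAS): counter=5 r=(4,5) succ=(0,0) retry=(1,0)
step 4 (W2 CAS): counter=6 r=(4,5) succ=(0,1) retry=(1,0)

counter=6 r=(4,5) succ=(0,1) retry=(1,0)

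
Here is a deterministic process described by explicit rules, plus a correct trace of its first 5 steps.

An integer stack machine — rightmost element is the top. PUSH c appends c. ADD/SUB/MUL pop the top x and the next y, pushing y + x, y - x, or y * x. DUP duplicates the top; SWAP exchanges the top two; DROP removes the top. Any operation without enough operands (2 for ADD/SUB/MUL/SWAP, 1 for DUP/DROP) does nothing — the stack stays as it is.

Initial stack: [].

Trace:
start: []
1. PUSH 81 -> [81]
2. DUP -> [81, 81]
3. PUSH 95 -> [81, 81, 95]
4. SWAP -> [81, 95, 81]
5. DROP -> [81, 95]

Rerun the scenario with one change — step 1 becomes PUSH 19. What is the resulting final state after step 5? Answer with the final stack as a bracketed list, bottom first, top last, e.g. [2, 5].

(re-executing from step 1 with the substitution; state before step 1: [])
1. PUSH 19 -> [19]
2. DUP -> [19, 19]
3. PUSH 95 -> [19, 19, 95]
4. SWAP -> [19, 95, 19]
5. DROP -> [19, 95]

[19, 95]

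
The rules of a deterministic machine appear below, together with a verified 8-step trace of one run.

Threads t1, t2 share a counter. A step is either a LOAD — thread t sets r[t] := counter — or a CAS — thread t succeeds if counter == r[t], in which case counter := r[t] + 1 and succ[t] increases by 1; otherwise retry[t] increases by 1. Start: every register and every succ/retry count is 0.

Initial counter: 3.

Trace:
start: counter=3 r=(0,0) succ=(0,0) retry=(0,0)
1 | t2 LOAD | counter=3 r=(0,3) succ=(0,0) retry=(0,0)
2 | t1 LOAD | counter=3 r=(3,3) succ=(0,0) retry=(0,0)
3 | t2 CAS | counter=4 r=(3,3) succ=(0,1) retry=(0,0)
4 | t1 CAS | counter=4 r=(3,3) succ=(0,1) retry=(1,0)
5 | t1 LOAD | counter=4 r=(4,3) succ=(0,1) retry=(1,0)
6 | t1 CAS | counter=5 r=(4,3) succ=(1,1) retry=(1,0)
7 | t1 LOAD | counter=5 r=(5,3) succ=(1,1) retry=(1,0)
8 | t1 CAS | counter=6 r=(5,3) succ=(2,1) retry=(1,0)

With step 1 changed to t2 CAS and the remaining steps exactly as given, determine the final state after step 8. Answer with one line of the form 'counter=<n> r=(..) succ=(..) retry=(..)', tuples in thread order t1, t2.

counter=6 r=(5,0) succ=(3,0) retry=(0,2)

(re-executing from step 1 with the substitution; state before step 1: counter=3 r=(0,0) succ=(0,0) retry=(0,0))
1 | t2 CAS | counter=3 r=(0,0) succ=(0,0) retry=(0,1)
2 | t1 LOAD | counter=3 r=(3,0) succ=(0,0) retry=(0,1)
3 | t2 CAS | counter=3 r=(3,0) succ=(0,0) retry=(0,2)
4 | t1 CAS | counter=4 r=(3,0) succ=(1,0) retry=(0,2)
5 | t1 LOAD | counter=4 r=(4,0) succ=(1,0) retry=(0,2)
6 | t1 CAS | counter=5 r=(4,0) succ=(2,0) retry=(0,2)
7 | t1 LOAD | counter=5 r=(5,0) succ=(2,0) retry=(0,2)
8 | t1 CAS | counter=6 r=(5,0) succ=(3,0) retry=(0,2)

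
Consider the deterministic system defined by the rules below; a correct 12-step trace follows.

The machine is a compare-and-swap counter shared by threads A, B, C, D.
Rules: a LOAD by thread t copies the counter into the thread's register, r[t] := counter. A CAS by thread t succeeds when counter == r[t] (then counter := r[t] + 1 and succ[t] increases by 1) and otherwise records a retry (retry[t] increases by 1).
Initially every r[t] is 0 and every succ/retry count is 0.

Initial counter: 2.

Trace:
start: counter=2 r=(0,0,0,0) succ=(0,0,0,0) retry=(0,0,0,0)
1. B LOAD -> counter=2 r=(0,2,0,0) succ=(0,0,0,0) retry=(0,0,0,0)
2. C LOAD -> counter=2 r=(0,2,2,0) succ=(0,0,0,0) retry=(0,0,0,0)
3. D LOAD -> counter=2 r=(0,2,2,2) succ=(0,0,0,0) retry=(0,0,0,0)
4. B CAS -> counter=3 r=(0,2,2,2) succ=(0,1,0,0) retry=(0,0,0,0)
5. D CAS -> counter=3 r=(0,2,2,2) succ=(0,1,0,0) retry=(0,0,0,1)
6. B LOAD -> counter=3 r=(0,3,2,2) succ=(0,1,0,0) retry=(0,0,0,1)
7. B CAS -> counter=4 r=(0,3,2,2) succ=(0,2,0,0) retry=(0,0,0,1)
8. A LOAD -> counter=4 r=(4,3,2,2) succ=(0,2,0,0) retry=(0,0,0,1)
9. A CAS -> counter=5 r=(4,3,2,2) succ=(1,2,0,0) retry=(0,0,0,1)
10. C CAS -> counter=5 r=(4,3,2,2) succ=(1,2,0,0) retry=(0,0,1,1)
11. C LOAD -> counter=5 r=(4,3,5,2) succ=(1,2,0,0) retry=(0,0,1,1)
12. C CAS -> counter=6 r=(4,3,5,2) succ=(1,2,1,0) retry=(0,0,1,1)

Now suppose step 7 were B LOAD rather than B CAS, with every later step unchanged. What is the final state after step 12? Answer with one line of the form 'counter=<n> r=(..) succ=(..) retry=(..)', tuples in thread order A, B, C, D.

(re-executing from step 7 with the substitution; state before step 7: counter=3 r=(0,3,2,2) succ=(0,1,0,0) retry=(0,0,0,1))
7. B LOAD -> counter=3 r=(0,3,2,2) succ=(0,1,0,0) retry=(0,0,0,1)
8. A LOAD -> counter=3 r=(3,3,2,2) succ=(0,1,0,0) retry=(0,0,0,1)
9. A CAS -> counter=4 r=(3,3,2,2) succ=(1,1,0,0) retry=(0,0,0,1)
10. C CAS -> counter=4 r=(3,3,2,2) succ=(1,1,0,0) retry=(0,0,1,1)
11. C LOAD -> counter=4 r=(3,3,4,2) succ=(1,1,0,0) retry=(0,0,1,1)
12. C CAS -> counter=5 r=(3,3,4,2) succ=(1,1,1,0) retry=(0,0,1,1)

counter=5 r=(3,3,4,2) succ=(1,1,1,0) retry=(0,0,1,1)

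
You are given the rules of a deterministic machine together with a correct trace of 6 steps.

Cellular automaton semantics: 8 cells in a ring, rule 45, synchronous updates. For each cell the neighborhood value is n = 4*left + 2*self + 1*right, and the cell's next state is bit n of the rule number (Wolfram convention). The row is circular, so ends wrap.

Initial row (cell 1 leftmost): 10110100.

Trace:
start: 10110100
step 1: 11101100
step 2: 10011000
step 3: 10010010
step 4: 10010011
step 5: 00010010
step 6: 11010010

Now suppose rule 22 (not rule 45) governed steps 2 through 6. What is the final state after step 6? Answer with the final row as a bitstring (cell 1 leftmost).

01001000

(re-executing steps 2..6 under rule 22; state before step 2: 11101100)
step 2: 00000011
step 3: 10000100
step 4: 11001111
step 5: 00110000
step 6: 01001000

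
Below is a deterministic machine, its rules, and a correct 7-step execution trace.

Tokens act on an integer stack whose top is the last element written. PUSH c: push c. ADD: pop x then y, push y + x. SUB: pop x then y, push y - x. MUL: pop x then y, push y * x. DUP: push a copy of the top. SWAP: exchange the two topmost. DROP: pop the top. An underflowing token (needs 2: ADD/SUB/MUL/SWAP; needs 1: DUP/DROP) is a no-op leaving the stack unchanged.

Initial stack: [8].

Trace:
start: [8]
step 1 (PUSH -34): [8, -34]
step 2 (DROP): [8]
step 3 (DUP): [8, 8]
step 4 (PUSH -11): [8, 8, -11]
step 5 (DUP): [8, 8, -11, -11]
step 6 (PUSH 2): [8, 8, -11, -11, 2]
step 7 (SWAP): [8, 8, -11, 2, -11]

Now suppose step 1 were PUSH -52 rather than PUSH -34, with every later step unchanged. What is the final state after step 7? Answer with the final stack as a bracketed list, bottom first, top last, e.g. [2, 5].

[8, 8, -11, 2, -11]

(re-executing from step 1 with the substitution; state before step 1: [8])
step 1 (PUSH -52): [8, -52]
step 2 (DROP): [8]
step 3 (DUP): [8, 8]
step 4 (PUSH -11): [8, 8, -11]
step 5 (DUP): [8, 8, -11, -11]
step 6 (PUSH 2): [8, 8, -11, -11, 2]
step 7 (SWAP): [8, 8, -11, 2, -11]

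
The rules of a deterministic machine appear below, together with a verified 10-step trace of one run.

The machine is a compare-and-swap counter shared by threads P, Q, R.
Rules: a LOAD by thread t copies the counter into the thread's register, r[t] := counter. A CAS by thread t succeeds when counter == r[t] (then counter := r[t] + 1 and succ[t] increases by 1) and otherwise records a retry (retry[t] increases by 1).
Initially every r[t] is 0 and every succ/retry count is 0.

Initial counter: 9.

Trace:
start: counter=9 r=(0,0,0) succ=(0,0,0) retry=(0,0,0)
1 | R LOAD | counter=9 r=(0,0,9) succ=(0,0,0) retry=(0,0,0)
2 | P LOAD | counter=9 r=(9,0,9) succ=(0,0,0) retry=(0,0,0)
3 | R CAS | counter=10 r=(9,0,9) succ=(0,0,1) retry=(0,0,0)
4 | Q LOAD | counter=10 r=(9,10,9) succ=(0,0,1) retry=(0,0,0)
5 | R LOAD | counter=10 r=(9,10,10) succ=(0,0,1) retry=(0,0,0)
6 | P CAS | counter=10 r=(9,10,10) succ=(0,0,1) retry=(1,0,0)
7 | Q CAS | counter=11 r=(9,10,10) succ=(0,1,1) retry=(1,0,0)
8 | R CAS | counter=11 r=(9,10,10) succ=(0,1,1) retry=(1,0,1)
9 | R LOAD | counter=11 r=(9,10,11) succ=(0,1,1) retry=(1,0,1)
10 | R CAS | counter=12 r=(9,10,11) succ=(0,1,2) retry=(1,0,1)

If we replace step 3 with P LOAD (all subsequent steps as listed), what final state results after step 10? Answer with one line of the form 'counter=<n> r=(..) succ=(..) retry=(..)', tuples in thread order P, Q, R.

counter=11 r=(9,9,10) succ=(1,0,1) retry=(0,1,1)

(re-executing from step 3 with the substitution; state before step 3: counter=9 r=(9,0,9) succ=(0,0,0) retry=(0,0,0))
3 | P LOAD | counter=9 r=(9,0,9) succ=(0,0,0) retry=(0,0,0)
4 | Q LOAD | counter=9 r=(9,9,9) succ=(0,0,0) retry=(0,0,0)
5 | R LOAD | counter=9 r=(9,9,9) succ=(0,0,0) retry=(0,0,0)
6 | P CAS | counter=10 r=(9,9,9) succ=(1,0,0) retry=(0,0,0)
7 | Q CAS | counter=10 r=(9,9,9) succ=(1,0,0) retry=(0,1,0)
8 | R CAS | counter=10 r=(9,9,9) succ=(1,0,0) retry=(0,1,1)
9 | R LOAD | counter=10 r=(9,9,10) succ=(1,0,0) retry=(0,1,1)
10 | R CAS | counter=11 r=(9,9,10) succ=(1,0,1) retry=(0,1,1)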